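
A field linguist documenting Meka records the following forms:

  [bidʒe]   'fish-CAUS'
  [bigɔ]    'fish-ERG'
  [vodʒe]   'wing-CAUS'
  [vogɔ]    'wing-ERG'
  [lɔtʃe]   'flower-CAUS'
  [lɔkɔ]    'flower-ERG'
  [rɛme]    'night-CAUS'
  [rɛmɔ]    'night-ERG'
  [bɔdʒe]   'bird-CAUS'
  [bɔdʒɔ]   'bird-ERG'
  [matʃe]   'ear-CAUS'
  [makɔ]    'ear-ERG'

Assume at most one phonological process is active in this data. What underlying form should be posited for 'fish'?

The stem for 'fish' ends in [dʒ] in [bidʒe] but [g] in [bigɔ].
The stem 'bird' ([bɔdʒe], [bɔdʒɔ]) shows [dʒ] unchanged in both environments, so [dʒ] cannot be basic with [g] derived before the ERG suffix.
Therefore /g/ is basic and [dʒ] is derived by palatalization before a front vowel (/k/ and /g/ become palato-alveolar [tʃ] and [dʒ] before a front vowel).
Hence 'fish' is /big/ underlyingly.

/big/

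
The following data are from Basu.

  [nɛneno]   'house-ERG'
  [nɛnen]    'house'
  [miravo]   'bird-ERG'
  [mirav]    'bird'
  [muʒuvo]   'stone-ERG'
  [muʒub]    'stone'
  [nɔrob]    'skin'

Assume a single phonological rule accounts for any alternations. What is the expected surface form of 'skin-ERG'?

[nɔrovo]

The root 'stone' surfaces as [muʒuvo] and [muʒub], with a stem-final [v] ~ [b] alternation.
But 'bird' keeps [v] in both environments ([miravo], [mirav]), so there is no rule changing /v/ to [b] in isolation.
So /b/ is underlying, and a rule of intervocalic spirantization — voiced stops become fricatives between vowels — gives [v].
The one attested form of 'skin', [nɔrob], shows underlying /nɔrob/. Applying the same rule between vowels gives [nɔrovo].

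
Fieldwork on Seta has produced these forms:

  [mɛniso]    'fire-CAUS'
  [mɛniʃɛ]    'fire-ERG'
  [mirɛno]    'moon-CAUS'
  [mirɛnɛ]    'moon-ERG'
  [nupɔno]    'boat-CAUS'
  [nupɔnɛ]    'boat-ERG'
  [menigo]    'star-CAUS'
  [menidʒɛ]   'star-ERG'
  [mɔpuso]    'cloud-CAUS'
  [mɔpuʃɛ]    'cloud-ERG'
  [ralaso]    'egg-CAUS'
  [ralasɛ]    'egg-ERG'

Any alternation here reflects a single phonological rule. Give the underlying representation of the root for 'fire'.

/mɛniʃ/

The stem for 'fire' ends in [s] in [mɛniso] but [ʃ] in [mɛniʃɛ].
But 'egg' keeps [s] in both environments ([ralaso], [ralasɛ]), so there is no rule changing /s/ to [ʃ] before the ERG suffix.
The alternation reflects depalatalization: palato-alveolar /dʒ/ and /ʃ/ become [g] and [s] when no front vowel follows. /ʃ/ is underlying.
So 'fire' = /mɛniʃ/.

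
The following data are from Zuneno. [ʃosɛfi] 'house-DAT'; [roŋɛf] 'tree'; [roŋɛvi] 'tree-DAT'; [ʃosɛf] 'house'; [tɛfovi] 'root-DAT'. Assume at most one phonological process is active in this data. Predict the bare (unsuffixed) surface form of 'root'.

The root 'tree' surfaces as [roŋɛf] and [roŋɛvi], with a stem-final [f] ~ [v] alternation.
But 'house' keeps [f] in both environments ([ʃosɛf], [ʃosɛfi]), so there is no rule changing /f/ to [v] before the DAT suffix.
The underlying segment must be /v/; voiced obstruents become voiceless word-finally, yielding [f] there.
The one attested form of 'root', [tɛfovi], shows underlying /tɛfov/. Applying the same rule word-finally gives [tɛfof].

[tɛfof]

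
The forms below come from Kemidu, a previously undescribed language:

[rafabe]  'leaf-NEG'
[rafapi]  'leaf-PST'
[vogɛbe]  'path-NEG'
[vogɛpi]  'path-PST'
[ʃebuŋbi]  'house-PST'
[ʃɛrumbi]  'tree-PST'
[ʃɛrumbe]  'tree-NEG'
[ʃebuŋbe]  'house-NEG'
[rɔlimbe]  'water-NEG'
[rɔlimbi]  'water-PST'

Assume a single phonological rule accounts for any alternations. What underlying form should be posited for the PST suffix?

The PST morpheme has two allomorphs, [-bi] and [-pi].
By contrast the NEG suffix keeps its initial [b] throughout — that segment must be underlying.
The PST suffix is therefore /-pi/ underlyingly, with post-nasal voicing: voiceless stops become voiced after a nasal.

/-pi/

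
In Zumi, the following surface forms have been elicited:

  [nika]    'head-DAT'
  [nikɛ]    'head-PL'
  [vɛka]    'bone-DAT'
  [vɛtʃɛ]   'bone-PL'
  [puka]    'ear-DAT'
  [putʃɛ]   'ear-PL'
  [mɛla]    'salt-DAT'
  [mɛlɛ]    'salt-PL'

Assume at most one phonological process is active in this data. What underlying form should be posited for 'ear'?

The stem for 'ear' ends in [k] in [puka] but [tʃ] in [putʃɛ].
If /k/ were underlying and a rule turned it into [tʃ] before the PL suffix, 'head' would also alternate; but it has [k] in both [nika] and [nikɛ].
The underlying segment must be /tʃ/; palato-alveolar /tʃ/ becomes [k] when no front vowel follows, yielding [k] there.
So 'ear' = /putʃ/.

/putʃ/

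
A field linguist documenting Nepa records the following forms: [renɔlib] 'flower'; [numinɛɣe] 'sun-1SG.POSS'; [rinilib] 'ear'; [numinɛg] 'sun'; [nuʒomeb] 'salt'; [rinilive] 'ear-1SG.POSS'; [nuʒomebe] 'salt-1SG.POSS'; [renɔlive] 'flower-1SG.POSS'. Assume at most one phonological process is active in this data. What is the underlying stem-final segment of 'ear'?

/v/

In [rinilib] and [rinilive] the final segment of 'ear' alternates: [b] ~ [v].
Compare 'salt', with invariant [b] in [nuʒomeb] and [nuʒomebe]: an analysis with underlying /b/ and a rule producing [v] before the 1SG.POSS suffix would wrongly predict alternation here too.
The underlying segment must be /v/; voiced fricatives become stops word-finally, yielding [b] there.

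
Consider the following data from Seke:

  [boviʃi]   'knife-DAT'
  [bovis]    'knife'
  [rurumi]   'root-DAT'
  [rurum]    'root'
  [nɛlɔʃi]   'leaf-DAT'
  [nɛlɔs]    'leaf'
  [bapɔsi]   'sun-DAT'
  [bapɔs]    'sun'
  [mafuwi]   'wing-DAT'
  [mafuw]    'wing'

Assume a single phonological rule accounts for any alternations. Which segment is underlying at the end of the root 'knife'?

The stem for 'knife' ends in [ʃ] in [boviʃi] but [s] in [bovis].
Compare 'sun', with invariant [s] in [bapɔsi] and [bapɔs]: an analysis with underlying /s/ and a rule producing [ʃ] before the DAT suffix would wrongly predict alternation here too.
The underlying segment must be /ʃ/; palato-alveolar /ʃ/ becomes [s] when no front vowel follows, yielding [s] there.

/ʃ/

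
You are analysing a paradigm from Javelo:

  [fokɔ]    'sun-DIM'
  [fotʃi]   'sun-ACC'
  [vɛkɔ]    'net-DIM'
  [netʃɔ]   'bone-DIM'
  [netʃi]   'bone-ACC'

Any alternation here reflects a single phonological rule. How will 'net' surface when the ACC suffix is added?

[vɛtʃi]

In [fokɔ] and [fotʃi] the final segment of 'sun' alternates: [k] ~ [tʃ].
If /tʃ/ were underlying and a rule turned it into [k] before the DIM suffix, 'bone' would also alternate; but it has [tʃ] in both [netʃɔ] and [netʃi].
So /k/ is underlying, and a rule of palatalization before a front vowel — /k/ becomes palato-alveolar [tʃ] before a front vowel — gives [tʃ].
The one attested form of 'net', [vɛkɔ], shows underlying /vɛk/. Applying the same rule before a front vowel gives [vɛtʃi].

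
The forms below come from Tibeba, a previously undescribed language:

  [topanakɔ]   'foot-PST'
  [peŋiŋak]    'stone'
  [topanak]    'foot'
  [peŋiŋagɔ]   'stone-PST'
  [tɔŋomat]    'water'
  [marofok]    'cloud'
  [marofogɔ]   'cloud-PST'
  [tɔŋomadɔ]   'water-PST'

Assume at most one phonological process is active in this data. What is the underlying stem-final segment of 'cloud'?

The root 'cloud' surfaces as [marofogɔ] and [marofok], with a stem-final [g] ~ [k] alternation.
If /k/ were underlying and a rule turned it into [g] before the PST suffix, 'foot' would also alternate; but it has [k] in both [topanakɔ] and [topanak].
The alternation reflects word-final obstruent devoicing: voiced obstruents become voiceless word-finally. /g/ is underlying.

/g/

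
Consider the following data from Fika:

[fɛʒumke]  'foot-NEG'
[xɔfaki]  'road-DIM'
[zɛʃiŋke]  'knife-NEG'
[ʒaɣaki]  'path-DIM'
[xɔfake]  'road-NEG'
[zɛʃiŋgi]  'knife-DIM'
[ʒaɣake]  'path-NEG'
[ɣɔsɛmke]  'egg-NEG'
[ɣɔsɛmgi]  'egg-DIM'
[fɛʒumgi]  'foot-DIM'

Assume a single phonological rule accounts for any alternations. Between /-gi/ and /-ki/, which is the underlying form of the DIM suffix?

The DIM suffix surfaces as [-gi] and [-ki], depending on the final segment of the stem.
By contrast the NEG suffix keeps its initial [k] throughout — that segment must be underlying.
The DIM suffix is therefore /-gi/ underlyingly, with post-vocalic devoicing: voiced stops become voiceless after a vowel.

/-gi/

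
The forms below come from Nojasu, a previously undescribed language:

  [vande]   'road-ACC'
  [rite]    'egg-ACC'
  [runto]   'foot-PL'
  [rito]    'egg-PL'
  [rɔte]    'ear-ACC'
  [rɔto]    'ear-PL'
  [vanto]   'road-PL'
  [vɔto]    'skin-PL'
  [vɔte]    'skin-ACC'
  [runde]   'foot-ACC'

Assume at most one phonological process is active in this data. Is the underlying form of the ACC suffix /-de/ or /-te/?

/-de/

The ACC suffix surfaces as [-de] and [-te], depending on the final segment of the stem.
The PL suffix, which begins with [t], is invariant after every stem; so [t] is not altered by any rule here.
So the underlying form is /-de/, and voiced stops become voiceless after a vowel.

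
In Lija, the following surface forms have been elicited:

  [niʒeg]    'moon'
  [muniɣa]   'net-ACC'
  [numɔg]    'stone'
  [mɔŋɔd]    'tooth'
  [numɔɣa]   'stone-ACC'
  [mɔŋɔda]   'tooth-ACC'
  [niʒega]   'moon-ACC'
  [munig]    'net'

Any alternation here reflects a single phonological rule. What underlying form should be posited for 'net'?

'net' shows [g] ~ [ɣ] at the end of the stem ([munig] vs [muniɣa]).
If /g/ were underlying and a rule turned it into [ɣ] before the ACC suffix, 'moon' would also alternate; but it has [g] in both [niʒeg] and [niʒega].
The underlying segment must be /ɣ/; voiced fricatives become stops word-finally, yielding [g] there.
So 'net' = /muniɣ/.

/muniɣ/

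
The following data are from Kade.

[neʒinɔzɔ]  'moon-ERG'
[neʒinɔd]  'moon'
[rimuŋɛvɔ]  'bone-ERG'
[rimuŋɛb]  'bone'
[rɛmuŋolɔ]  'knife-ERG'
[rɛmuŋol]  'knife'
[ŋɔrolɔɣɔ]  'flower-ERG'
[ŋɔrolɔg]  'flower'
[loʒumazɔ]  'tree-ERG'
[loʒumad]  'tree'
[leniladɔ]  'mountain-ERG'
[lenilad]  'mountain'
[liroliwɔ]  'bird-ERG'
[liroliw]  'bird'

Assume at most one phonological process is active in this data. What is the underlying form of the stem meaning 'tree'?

/loʒumaz/

'tree' shows [z] ~ [d] at the end of the stem ([loʒumazɔ] vs [loʒumad]).
Compare 'mountain', with invariant [d] in [leniladɔ] and [lenilad]: an analysis with underlying /d/ and a rule producing [z] before the ERG suffix would wrongly predict alternation here too.
The alternation reflects word-final hardening: voiced fricatives become stops word-finally. /z/ is underlying.
The underlying form of 'tree' is therefore /loʒumaz/.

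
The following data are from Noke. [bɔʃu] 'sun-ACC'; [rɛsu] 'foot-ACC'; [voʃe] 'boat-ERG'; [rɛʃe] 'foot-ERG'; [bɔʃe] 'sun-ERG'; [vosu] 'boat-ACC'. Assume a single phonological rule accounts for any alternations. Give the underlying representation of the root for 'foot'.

The root 'foot' surfaces as [rɛʃe] and [rɛsu], with a stem-final [ʃ] ~ [s] alternation.
But 'sun' keeps [ʃ] in both environments ([bɔʃe], [bɔʃu]), so there is no rule changing /ʃ/ to [s] before the ACC suffix.
So /s/ is underlying, and a rule of palatalization before a front vowel — /s/ becomes palato-alveolar [ʃ] before a front vowel — gives [ʃ].
Hence 'foot' is /rɛs/ underlyingly.

/rɛs/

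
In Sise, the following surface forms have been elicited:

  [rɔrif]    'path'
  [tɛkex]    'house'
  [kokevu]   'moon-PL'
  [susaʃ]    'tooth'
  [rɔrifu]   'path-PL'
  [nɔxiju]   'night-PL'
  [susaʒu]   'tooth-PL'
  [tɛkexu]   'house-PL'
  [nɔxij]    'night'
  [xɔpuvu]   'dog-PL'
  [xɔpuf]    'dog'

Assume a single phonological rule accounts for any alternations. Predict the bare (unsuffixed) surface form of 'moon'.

'dog' shows [v] ~ [f] at the end of the stem ([xɔpuvu] vs [xɔpuf]).
The stem 'path' ([rɔrifu], [rɔrif]) shows [f] unchanged in both environments, so [f] cannot be basic with [v] derived before the PL suffix.
Therefore /v/ is basic and [f] is derived by word-final obstruent devoicing (voiced obstruents become voiceless word-finally).
The one attested form of 'moon', [kokevu], shows underlying /kokev/. Applying the same rule word-finally gives [kokef].

[kokef]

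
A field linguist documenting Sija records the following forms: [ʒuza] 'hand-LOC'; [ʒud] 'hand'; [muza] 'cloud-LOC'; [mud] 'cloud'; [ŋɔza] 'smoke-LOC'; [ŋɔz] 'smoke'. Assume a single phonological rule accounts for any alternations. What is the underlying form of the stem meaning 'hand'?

/ʒud/

The root 'hand' surfaces as [ʒuza] and [ʒud], with a stem-final [z] ~ [d] alternation.
The stem 'smoke' ([ŋɔza], [ŋɔz]) shows [z] unchanged in both environments, so [z] cannot be basic with [d] derived in isolation.
The alternation reflects intervocalic spirantization: voiced stops become fricatives between vowels. /d/ is underlying.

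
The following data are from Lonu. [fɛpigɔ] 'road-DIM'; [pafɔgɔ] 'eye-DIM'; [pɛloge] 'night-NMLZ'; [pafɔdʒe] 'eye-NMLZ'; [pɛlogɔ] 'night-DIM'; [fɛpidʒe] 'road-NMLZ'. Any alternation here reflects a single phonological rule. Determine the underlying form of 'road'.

/fɛpidʒ/

The stem for 'road' ends in [g] in [fɛpigɔ] but [dʒ] in [fɛpidʒe].
Compare 'night', with invariant [g] in [pɛlogɔ] and [pɛloge]: an analysis with underlying /g/ and a rule producing [dʒ] before the NMLZ suffix would wrongly predict alternation here too.
The underlying segment must be /dʒ/; palato-alveolar /dʒ/ becomes [g] when no front vowel follows, yielding [g] there.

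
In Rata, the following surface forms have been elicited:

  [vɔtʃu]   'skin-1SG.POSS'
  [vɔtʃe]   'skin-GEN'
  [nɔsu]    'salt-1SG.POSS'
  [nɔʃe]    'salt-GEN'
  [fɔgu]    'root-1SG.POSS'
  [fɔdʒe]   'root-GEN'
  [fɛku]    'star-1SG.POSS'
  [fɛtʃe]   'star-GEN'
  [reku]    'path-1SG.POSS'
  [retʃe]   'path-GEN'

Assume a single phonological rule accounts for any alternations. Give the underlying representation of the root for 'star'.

/fɛk/

The stem for 'star' ends in [k] in [fɛku] but [tʃ] in [fɛtʃe].
Compare 'skin', with invariant [tʃ] in [vɔtʃu] and [vɔtʃe]: an analysis with underlying /tʃ/ and a rule producing [k] before the 1SG.POSS suffix would wrongly predict alternation here too.
Therefore /k/ is basic and [tʃ] is derived by palatalization before a front vowel (/k/, /g/ and /s/ become palato-alveolar [tʃ], [dʒ] and [ʃ] before a front vowel).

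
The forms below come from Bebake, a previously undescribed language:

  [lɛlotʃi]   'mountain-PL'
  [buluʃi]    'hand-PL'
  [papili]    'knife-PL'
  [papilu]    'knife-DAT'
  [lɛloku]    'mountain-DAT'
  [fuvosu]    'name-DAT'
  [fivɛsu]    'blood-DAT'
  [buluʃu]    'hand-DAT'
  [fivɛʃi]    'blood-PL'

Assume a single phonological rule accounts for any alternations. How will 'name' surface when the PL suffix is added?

'blood' shows [ʃ] ~ [s] at the end of the stem ([fivɛʃi] vs [fivɛsu]).
The stem 'hand' ([buluʃi], [buluʃu]) shows [ʃ] unchanged in both environments, so [ʃ] cannot be basic with [s] derived before the DAT suffix.
So /s/ is underlying, and a rule of palatalization before a front vowel — /k/ and /s/ become palato-alveolar [tʃ] and [ʃ] before a front vowel — gives [ʃ].
From [fuvosu] the stem 'name' is /fuvos/; before a front vowel this yields [fuvoʃi].

[fuvoʃi]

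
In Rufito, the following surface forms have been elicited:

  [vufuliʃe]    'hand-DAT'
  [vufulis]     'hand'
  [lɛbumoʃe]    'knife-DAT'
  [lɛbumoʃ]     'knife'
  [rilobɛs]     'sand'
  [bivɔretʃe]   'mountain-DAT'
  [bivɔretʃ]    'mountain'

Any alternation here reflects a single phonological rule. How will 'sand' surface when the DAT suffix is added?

[rilobɛʃe]

The stem for 'hand' ends in [ʃ] in [vufuliʃe] but [s] in [vufulis].
Compare 'knife', with invariant [ʃ] in [lɛbumoʃe] and [lɛbumoʃ]: an analysis with underlying /ʃ/ and a rule producing [s] in isolation would wrongly predict alternation here too.
The underlying segment must be /s/; /s/ becomes palato-alveolar [ʃ] before a front vowel, yielding [ʃ] there.
From [rilobɛs] the stem 'sand' is /rilobɛs/; before a front vowel this yields [rilobɛʃe].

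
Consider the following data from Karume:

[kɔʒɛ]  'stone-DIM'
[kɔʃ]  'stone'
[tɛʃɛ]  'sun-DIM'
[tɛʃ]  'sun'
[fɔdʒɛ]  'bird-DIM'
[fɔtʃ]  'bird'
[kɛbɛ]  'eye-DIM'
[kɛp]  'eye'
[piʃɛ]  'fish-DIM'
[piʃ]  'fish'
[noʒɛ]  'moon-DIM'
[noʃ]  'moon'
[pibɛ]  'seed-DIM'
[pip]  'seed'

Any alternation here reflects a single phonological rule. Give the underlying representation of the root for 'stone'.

/kɔʒ/

'stone' shows [ʒ] ~ [ʃ] at the end of the stem ([kɔʒɛ] vs [kɔʃ]).
But 'fish' keeps [ʃ] in both environments ([piʃɛ], [piʃ]), so there is no rule changing /ʃ/ to [ʒ] before the DIM suffix.
So /ʒ/ is underlying, and a rule of word-final obstruent devoicing — voiced obstruents become voiceless word-finally — gives [ʃ].
The underlying form of 'stone' is therefore /kɔʒ/.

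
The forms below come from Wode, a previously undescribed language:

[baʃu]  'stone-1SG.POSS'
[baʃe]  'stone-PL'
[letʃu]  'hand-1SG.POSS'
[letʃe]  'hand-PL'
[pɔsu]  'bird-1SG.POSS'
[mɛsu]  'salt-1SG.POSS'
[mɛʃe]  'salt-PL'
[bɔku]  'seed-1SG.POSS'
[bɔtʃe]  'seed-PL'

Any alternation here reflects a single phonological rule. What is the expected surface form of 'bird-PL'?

The root 'salt' surfaces as [mɛsu] and [mɛʃe], with a stem-final [s] ~ [ʃ] alternation.
If /ʃ/ were underlying and a rule turned it into [s] before the 1SG.POSS suffix, 'stone' would also alternate; but it has [ʃ] in both [baʃu] and [baʃe].
The underlying segment must be /s/; /k/ and /s/ become palato-alveolar [tʃ] and [ʃ] before a front vowel, yielding [ʃ] there.
From [pɔsu] the stem 'bird' is /pɔs/; before a front vowel this yields [pɔʃe].

[pɔʃe]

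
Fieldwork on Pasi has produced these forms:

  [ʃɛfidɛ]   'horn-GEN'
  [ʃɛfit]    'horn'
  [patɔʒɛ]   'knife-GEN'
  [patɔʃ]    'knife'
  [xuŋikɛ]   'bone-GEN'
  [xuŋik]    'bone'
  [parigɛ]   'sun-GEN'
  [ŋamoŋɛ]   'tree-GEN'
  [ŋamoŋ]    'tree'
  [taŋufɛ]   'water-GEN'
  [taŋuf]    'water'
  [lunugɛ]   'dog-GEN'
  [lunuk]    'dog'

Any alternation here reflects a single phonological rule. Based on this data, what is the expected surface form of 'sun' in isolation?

The root 'dog' surfaces as [lunugɛ] and [lunuk], with a stem-final [g] ~ [k] alternation.
If /k/ were underlying and a rule turned it into [g] before the GEN suffix, 'bone' would also alternate; but it has [k] in both [xuŋikɛ] and [xuŋik].
Therefore /g/ is basic and [k] is derived by word-final obstruent devoicing (voiced obstruents become voiceless word-finally).
The one attested form of 'sun', [parigɛ], shows underlying /parig/. Applying the same rule word-finally gives [parik].

[parik]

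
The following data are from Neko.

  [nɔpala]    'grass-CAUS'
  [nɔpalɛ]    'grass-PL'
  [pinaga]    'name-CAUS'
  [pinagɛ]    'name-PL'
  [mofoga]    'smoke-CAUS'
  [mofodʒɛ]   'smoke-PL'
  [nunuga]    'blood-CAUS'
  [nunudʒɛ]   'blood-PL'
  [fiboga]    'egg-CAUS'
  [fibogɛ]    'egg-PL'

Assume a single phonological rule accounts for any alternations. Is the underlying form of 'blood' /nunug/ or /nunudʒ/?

The stem for 'blood' ends in [g] in [nunuga] but [dʒ] in [nunudʒɛ].
Compare 'egg', with invariant [g] in [fiboga] and [fibogɛ]: an analysis with underlying /g/ and a rule producing [dʒ] before the PL suffix would wrongly predict alternation here too.
So /dʒ/ is underlying, and a rule of depalatalization — palato-alveolar /dʒ/ becomes [g] when no front vowel follows — gives [g].

/nunudʒ/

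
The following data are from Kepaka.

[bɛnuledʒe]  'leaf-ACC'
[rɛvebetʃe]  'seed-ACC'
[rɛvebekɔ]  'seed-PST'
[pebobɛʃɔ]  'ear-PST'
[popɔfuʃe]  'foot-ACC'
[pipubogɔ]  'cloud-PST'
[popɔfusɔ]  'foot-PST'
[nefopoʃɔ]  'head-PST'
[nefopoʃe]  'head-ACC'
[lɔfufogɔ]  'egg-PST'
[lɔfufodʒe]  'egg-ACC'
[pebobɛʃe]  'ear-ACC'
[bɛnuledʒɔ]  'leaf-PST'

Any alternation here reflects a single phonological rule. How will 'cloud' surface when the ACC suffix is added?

[pipubodʒe]

'egg' shows [g] ~ [dʒ] at the end of the stem ([lɔfufogɔ] vs [lɔfufodʒe]).
The stem 'leaf' ([bɛnuledʒɔ], [bɛnuledʒe]) shows [dʒ] unchanged in both environments, so [dʒ] cannot be basic with [g] derived before the PST suffix.
The underlying segment must be /g/; /k/, /g/ and /s/ become palato-alveolar [tʃ], [dʒ] and [ʃ] before a front vowel, yielding [dʒ] there.
From [pipubogɔ] the stem 'cloud' is /pipubog/; before a front vowel this yields [pipubodʒe].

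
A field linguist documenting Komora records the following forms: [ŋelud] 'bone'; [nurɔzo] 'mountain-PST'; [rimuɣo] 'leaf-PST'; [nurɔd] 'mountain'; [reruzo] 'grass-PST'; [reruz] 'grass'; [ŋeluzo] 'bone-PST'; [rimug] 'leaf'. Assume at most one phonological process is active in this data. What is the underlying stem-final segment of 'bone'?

The root 'bone' surfaces as [ŋeluzo] and [ŋelud], with a stem-final [z] ~ [d] alternation.
Compare 'grass', with invariant [z] in [reruzo] and [reruz]: an analysis with underlying /z/ and a rule producing [d] in isolation would wrongly predict alternation here too.
The underlying segment must be /d/; voiced stops become fricatives between vowels, yielding [z] there.

/d/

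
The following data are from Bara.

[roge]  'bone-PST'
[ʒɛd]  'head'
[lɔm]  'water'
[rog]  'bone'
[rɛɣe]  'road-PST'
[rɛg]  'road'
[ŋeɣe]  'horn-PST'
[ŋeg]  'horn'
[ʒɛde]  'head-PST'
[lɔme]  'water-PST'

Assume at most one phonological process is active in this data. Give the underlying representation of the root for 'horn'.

/ŋeɣ/

The root 'horn' surfaces as [ŋeg] and [ŋeɣe], with a stem-final [g] ~ [ɣ] alternation.
The stem 'bone' ([rog], [roge]) shows [g] unchanged in both environments, so [g] cannot be basic with [ɣ] derived before the PST suffix.
So /ɣ/ is underlying, and a rule of word-final hardening — voiced fricatives become stops word-finally — gives [g].
The underlying form of 'horn' is therefore /ŋeɣ/.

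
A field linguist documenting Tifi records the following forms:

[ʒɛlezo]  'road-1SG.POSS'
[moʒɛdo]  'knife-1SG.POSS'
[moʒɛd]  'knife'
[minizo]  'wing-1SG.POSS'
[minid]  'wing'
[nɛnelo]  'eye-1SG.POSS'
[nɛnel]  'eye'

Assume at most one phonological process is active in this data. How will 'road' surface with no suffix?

The stem for 'wing' ends in [z] in [minizo] but [d] in [minid].
But 'knife' keeps [d] in both environments ([moʒɛdo], [moʒɛd]), so there is no rule changing /d/ to [z] before the 1SG.POSS suffix.
Therefore /z/ is basic and [d] is derived by word-final hardening (voiced fricatives become stops word-finally).
The one attested form of 'road', [ʒɛlezo], shows underlying /ʒɛlez/. Applying the same rule word-finally gives [ʒɛled].

[ʒɛled]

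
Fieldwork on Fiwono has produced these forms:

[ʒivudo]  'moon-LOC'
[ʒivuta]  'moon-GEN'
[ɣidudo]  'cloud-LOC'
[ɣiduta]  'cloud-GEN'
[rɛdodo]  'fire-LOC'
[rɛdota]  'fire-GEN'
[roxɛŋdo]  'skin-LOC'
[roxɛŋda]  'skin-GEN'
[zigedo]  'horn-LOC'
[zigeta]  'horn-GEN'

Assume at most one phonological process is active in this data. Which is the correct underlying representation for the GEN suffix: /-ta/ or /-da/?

/-ta/

The GEN morpheme has two allomorphs, [-da] and [-ta].
By contrast the LOC suffix keeps its initial [d] throughout — that segment must be underlying.
So the underlying form is /-ta/, and voiceless stops become voiced after a nasal.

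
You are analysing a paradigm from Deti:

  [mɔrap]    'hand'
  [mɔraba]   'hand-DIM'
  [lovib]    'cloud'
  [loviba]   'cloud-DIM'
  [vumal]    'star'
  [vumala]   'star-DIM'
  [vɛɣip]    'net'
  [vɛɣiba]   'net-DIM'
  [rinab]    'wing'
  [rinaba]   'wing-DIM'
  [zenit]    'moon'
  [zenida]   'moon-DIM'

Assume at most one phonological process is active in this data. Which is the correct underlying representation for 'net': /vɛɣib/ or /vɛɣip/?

The root 'net' surfaces as [vɛɣip] and [vɛɣiba], with a stem-final [p] ~ [b] alternation.
But 'wing' keeps [b] in both environments ([rinab], [rinaba]), so there is no rule changing /b/ to [p] in isolation.
The alternation reflects intervocalic voicing: voiceless stops become voiced between vowels. /p/ is underlying.

/vɛɣip/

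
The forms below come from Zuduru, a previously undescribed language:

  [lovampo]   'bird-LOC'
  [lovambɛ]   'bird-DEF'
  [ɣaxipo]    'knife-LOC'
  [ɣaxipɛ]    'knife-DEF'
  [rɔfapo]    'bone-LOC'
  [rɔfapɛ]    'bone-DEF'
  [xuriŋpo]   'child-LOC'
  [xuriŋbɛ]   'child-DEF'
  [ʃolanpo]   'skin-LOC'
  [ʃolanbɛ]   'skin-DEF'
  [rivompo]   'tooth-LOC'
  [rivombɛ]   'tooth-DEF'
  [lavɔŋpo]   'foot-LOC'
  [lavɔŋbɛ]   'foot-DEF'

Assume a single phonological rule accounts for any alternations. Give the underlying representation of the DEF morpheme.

/-bɛ/

The DEF suffix surfaces as [-bɛ] and [-pɛ], depending on the final segment of the stem.
By contrast the LOC suffix keeps its initial [p] throughout — that segment must be underlying.
So the underlying form is /-bɛ/, and voiced stops become voiceless after a vowel.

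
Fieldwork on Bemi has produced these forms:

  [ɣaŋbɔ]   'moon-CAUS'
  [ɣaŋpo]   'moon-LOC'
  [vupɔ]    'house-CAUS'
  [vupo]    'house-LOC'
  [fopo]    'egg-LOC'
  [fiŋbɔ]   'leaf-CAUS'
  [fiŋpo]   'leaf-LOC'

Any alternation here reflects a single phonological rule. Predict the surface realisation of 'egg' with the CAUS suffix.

[fopɔ]

The CAUS morpheme has two allomorphs, [-bɔ] and [-pɔ].
By contrast the LOC suffix keeps its initial [p] throughout — that segment must be underlying.
So the underlying form is /-bɔ/, and voiced stops become voiceless after a vowel.
After 'egg', which ends in a vowel, the suffix surfaces as [-pɔ], giving [fopɔ].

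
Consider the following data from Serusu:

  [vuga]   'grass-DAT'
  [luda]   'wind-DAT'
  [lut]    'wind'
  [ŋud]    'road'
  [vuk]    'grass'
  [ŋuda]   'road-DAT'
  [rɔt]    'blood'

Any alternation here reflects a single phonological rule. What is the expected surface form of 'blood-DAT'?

'wind' shows [t] ~ [d] at the end of the stem ([lut] vs [luda]).
But 'road' keeps [d] in both environments ([ŋud], [ŋuda]), so there is no rule changing /d/ to [t] in isolation.
The alternation reflects intervocalic voicing: voiceless stops become voiced between vowels. /t/ is underlying.
From [rɔt] the stem 'blood' is /rɔt/; between vowels this yields [rɔda].

[rɔda]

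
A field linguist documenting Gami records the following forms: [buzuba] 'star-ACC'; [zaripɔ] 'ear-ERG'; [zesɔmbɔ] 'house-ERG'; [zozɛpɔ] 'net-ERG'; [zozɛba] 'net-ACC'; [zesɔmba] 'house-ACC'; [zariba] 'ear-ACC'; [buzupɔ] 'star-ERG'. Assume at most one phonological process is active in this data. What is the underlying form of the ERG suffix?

/-pɔ/

The ERG suffix surfaces as [-bɔ] and [-pɔ], depending on the final segment of the stem.
The ACC suffix, which begins with [b], is invariant after every stem; so [b] is not altered by any rule here.
The ERG suffix is therefore /-pɔ/ underlyingly, with post-nasal voicing: voiceless stops become voiced after a nasal.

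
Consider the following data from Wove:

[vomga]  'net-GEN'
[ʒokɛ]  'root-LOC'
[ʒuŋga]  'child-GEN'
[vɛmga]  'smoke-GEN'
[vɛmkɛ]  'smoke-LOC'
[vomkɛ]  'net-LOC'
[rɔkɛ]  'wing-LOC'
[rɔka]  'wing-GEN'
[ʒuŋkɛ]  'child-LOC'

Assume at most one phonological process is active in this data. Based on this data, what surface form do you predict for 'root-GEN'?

The GEN morpheme has two allomorphs, [-ga] and [-ka].
By contrast the LOC suffix keeps its initial [k] throughout — that segment must be underlying.
So the underlying form is /-ga/, and voiced stops become voiceless after a vowel.
After 'root', which ends in a vowel, the suffix surfaces as [-ka], giving [ʒoka].

[ʒoka]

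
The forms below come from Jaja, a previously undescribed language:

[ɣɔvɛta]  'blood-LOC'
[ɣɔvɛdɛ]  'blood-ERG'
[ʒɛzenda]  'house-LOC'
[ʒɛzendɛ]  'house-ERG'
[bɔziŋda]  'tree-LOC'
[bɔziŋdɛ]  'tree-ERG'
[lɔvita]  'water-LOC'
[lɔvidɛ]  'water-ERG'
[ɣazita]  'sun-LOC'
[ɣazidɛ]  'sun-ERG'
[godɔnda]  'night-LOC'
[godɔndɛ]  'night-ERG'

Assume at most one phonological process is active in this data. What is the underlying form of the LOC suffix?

The LOC suffix surfaces as [-da] and [-ta], depending on the final segment of the stem.
The ERG suffix, which begins with [d], is invariant after every stem; so [d] is not altered by any rule here.
The LOC suffix is therefore /-ta/ underlyingly, with post-nasal voicing: voiceless stops become voiced after a nasal.

/-ta/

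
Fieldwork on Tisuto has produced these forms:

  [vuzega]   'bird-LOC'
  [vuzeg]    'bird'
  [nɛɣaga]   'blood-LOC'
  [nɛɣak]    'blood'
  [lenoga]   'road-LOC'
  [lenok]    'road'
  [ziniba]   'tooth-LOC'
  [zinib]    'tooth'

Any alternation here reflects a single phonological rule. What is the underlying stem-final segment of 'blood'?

/k/

The stem for 'blood' ends in [g] in [nɛɣaga] but [k] in [nɛɣak].
But 'bird' keeps [g] in both environments ([vuzega], [vuzeg]), so there is no rule changing /g/ to [k] in isolation.
The alternation reflects intervocalic voicing: voiceless stops become voiced between vowels. /k/ is underlying.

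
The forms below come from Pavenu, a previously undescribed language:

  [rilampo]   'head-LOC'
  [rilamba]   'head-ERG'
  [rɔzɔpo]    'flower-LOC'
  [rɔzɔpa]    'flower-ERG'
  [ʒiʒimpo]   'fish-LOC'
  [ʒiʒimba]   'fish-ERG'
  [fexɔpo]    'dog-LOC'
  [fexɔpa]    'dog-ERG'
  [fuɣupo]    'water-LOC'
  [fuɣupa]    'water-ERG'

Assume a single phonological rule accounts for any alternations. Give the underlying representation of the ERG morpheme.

/-ba/

The ERG morpheme has two allomorphs, [-ba] and [-pa].
By contrast the LOC suffix keeps its initial [p] throughout — that segment must be underlying.
So the underlying form is /-ba/, and voiced stops become voiceless after a vowel.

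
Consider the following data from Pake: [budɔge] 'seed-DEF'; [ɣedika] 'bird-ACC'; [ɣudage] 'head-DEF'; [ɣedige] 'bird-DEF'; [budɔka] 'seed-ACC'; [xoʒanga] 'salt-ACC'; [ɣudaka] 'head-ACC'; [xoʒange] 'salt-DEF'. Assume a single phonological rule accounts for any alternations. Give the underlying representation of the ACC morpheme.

The ACC morpheme has two allomorphs, [-ga] and [-ka].
By contrast the DEF suffix keeps its initial [g] throughout — that segment must be underlying.
So the underlying form is /-ka/, and voiceless stops become voiced after a nasal.

/-ka/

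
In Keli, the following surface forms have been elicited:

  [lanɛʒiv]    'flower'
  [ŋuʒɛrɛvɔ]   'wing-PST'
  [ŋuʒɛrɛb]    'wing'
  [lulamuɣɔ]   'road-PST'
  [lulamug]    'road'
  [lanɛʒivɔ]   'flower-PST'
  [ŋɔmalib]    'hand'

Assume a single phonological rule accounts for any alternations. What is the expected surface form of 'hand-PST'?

The root 'wing' surfaces as [ŋuʒɛrɛb] and [ŋuʒɛrɛvɔ], with a stem-final [b] ~ [v] alternation.
If /v/ were underlying and a rule turned it into [b] in isolation, 'flower' would also alternate; but it has [v] in both [lanɛʒiv] and [lanɛʒivɔ].
The underlying segment must be /b/; voiced stops become fricatives between vowels, yielding [v] there.
The one attested form of 'hand', [ŋɔmalib], shows underlying /ŋɔmalib/. Applying the same rule between vowels gives [ŋɔmalivɔ].

[ŋɔmalivɔ]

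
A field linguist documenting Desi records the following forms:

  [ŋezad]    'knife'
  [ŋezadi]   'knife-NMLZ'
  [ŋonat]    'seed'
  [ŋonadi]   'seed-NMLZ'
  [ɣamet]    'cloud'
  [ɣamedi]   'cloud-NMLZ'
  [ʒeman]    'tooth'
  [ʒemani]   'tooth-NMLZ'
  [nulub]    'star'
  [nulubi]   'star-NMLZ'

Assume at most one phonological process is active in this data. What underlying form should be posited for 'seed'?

/ŋonat/

In [ŋonat] and [ŋonadi] the final segment of 'seed' alternates: [t] ~ [d].
Compare 'knife', with invariant [d] in [ŋezad] and [ŋezadi]: an analysis with underlying /d/ and a rule producing [t] in isolation would wrongly predict alternation here too.
So /t/ is underlying, and a rule of intervocalic voicing — voiceless stops become voiced between vowels — gives [d].
The underlying form of 'seed' is therefore /ŋonat/.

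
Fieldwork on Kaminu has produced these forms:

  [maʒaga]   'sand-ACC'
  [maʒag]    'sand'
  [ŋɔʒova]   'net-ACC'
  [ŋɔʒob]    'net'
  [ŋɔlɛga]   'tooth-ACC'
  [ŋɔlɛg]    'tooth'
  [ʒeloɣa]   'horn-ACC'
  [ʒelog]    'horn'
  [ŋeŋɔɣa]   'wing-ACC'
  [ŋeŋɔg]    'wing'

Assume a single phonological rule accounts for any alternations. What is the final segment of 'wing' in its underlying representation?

/ɣ/

The stem for 'wing' ends in [ɣ] in [ŋeŋɔɣa] but [g] in [ŋeŋɔg].
But 'tooth' keeps [g] in both environments ([ŋɔlɛga], [ŋɔlɛg]), so there is no rule changing /g/ to [ɣ] before the ACC suffix.
So /ɣ/ is underlying, and a rule of word-final hardening — voiced fricatives become stops word-finally — gives [g].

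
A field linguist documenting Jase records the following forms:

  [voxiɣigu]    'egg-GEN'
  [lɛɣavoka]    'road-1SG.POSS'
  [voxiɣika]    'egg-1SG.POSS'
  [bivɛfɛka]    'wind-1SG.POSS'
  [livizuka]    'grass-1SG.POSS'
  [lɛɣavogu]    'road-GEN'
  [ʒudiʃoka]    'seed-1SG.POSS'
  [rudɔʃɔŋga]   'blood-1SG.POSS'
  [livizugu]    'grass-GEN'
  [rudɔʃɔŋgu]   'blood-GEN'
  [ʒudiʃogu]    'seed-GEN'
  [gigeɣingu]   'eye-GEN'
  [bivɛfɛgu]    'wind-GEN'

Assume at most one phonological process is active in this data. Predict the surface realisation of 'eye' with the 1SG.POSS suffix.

The 1SG.POSS morpheme has two allomorphs, [-ga] and [-ka].
The GEN suffix, which begins with [g], is invariant after every stem; so [g] is not altered by any rule here.
The 1SG.POSS suffix is therefore /-ka/ underlyingly, with post-nasal voicing: voiceless stops become voiced after a nasal.
After 'eye', which ends in a nasal, the suffix surfaces as [-ga], giving [gigeɣinga].

[gigeɣinga]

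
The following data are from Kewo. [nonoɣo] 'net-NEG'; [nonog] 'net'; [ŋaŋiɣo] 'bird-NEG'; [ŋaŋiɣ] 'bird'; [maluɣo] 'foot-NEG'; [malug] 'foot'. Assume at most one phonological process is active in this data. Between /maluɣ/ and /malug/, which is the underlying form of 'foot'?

The root 'foot' surfaces as [maluɣo] and [malug], with a stem-final [ɣ] ~ [g] alternation.
Compare 'bird', with invariant [ɣ] in [ŋaŋiɣo] and [ŋaŋiɣ]: an analysis with underlying /ɣ/ and a rule producing [g] in isolation would wrongly predict alternation here too.
Therefore /g/ is basic and [ɣ] is derived by intervocalic spirantization (voiced stops become fricatives between vowels).

/malug/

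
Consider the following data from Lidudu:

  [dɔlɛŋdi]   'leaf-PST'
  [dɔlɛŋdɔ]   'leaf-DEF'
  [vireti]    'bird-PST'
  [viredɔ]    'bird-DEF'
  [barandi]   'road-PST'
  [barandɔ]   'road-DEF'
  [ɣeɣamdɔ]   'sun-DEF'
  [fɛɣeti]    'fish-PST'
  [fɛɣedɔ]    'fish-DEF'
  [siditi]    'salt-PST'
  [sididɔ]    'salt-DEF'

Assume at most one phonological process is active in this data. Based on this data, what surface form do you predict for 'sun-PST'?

The PST suffix surfaces as [-di] and [-ti], depending on the final segment of the stem.
By contrast the DEF suffix keeps its initial [d] throughout — that segment must be underlying.
The PST suffix is therefore /-ti/ underlyingly, with post-nasal voicing: voiceless stops become voiced after a nasal.
After 'sun', which ends in a nasal, the suffix surfaces as [-di], giving [ɣeɣamdi].

[ɣeɣamdi]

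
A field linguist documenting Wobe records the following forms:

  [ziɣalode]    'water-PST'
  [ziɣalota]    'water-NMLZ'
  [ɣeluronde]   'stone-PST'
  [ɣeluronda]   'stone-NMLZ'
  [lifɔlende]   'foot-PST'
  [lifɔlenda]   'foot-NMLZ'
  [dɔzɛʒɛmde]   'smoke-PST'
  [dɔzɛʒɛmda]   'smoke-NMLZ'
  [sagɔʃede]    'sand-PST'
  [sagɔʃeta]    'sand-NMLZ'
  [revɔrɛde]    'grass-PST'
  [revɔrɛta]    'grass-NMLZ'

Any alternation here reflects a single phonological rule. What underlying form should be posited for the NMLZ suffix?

/-ta/

The NMLZ morpheme has two allomorphs, [-da] and [-ta].
The PST suffix, which begins with [d], is invariant after every stem; so [d] is not altered by any rule here.
So the underlying form is /-ta/, and voiceless stops become voiced after a nasal.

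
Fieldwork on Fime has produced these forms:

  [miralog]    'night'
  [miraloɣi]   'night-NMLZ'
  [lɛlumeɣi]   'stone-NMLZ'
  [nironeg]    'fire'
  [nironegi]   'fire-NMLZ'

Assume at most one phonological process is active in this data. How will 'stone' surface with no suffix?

[lɛlumeg]

In [miralog] and [miraloɣi] the final segment of 'night' alternates: [g] ~ [ɣ].
But 'fire' keeps [g] in both environments ([nironeg], [nironegi]), so there is no rule changing /g/ to [ɣ] before the NMLZ suffix.
The underlying segment must be /ɣ/; voiced fricatives become stops word-finally, yielding [g] there.
From [lɛlumeɣi] the stem 'stone' is /lɛlumeɣ/; word-finally this yields [lɛlumeg].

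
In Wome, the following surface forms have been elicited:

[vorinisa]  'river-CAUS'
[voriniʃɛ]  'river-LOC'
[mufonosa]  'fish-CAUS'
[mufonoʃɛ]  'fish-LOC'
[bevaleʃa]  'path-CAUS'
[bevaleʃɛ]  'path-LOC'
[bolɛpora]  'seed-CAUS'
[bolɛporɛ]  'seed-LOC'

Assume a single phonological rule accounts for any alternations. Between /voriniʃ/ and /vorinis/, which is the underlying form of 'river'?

In [vorinisa] and [voriniʃɛ] the final segment of 'river' alternates: [s] ~ [ʃ].
Compare 'path', with invariant [ʃ] in [bevaleʃa] and [bevaleʃɛ]: an analysis with underlying /ʃ/ and a rule producing [s] before the CAUS suffix would wrongly predict alternation here too.
So /s/ is underlying, and a rule of palatalization before a front vowel — /s/ becomes palato-alveolar [ʃ] before a front vowel — gives [ʃ].

/vorinis/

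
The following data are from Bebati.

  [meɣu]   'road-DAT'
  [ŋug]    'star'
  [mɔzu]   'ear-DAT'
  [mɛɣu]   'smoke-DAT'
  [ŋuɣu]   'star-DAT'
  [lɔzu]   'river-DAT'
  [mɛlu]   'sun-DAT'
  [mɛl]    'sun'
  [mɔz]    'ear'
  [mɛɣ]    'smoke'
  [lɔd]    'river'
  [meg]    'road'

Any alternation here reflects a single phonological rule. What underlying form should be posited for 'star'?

'star' shows [g] ~ [ɣ] at the end of the stem ([ŋug] vs [ŋuɣu]).
If /ɣ/ were underlying and a rule turned it into [g] in isolation, 'smoke' would also alternate; but it has [ɣ] in both [mɛɣ] and [mɛɣu].
The alternation reflects intervocalic spirantization: voiced stops become fricatives between vowels. /g/ is underlying.
The underlying form of 'star' is therefore /ŋug/.

/ŋug/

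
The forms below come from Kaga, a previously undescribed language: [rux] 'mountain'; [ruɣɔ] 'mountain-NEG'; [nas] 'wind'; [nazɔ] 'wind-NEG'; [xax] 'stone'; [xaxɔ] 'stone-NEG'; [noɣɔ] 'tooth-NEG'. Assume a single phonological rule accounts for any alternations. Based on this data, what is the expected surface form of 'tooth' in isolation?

[nox]

The stem for 'mountain' ends in [x] in [rux] but [ɣ] in [ruɣɔ].
If /x/ were underlying and a rule turned it into [ɣ] before the NEG suffix, 'stone' would also alternate; but it has [x] in both [xax] and [xaxɔ].
The underlying segment must be /ɣ/; voiced obstruents become voiceless word-finally, yielding [x] there.
From [noɣɔ] the stem 'tooth' is /noɣ/; word-finally this yields [nox].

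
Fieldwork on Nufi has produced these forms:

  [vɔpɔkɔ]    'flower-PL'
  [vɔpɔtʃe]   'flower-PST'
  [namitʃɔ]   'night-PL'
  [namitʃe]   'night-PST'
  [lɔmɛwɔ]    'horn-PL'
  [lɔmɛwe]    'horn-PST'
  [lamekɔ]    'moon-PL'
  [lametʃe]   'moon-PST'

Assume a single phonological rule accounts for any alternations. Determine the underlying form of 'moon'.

In [lamekɔ] and [lametʃe] the final segment of 'moon' alternates: [k] ~ [tʃ].
If /tʃ/ were underlying and a rule turned it into [k] before the PL suffix, 'night' would also alternate; but it has [tʃ] in both [namitʃɔ] and [namitʃe].
The alternation reflects palatalization before a front vowel: /k/ becomes palato-alveolar [tʃ] before a front vowel. /k/ is underlying.
So 'moon' = /lamek/.

/lamek/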